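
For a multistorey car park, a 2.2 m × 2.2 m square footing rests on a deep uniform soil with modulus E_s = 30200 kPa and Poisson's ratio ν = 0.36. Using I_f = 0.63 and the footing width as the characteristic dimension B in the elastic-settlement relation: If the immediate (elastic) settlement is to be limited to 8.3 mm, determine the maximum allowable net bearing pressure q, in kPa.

S_e = q·B·(1−ν²)/E_s · I_f  ⇒  q = S_e·E_s / (B·(1−ν²)·I_f).
q = 0.0083 × 30200 / (2.2 × 0.8704 × 0.63) = 207.8 kPa

q ≈ 208 kPa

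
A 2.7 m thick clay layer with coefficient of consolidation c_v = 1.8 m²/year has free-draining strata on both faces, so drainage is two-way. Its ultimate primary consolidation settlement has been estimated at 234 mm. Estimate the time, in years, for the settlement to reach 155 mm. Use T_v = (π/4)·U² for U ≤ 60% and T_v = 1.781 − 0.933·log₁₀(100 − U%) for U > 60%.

t ≈ 0.359 years

Drainage path length: H_d = H/2 = 1.35 m (double drainage).
U = S(t)/S_ult = 155/234 = 0.6624.
U > 60%: T_v = 1.781 − 0.933·log₁₀(100 − 66.239) = 0.35499.
t = T_v·H_d²/c_v = 0.35499×1.35²/1.8 = 0.3594 years.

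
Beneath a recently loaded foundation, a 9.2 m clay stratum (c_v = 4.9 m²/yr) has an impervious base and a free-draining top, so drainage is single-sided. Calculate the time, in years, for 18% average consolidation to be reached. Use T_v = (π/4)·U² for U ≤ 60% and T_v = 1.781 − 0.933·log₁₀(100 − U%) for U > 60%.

t ≈ 0.44 years

Drainage path length: H_d = H = 9.2 m (single drainage).
U ≤ 60%: T_v = (π/4)·U² = (π/4)×0.18² = 0.025447.
t = T_v·H_d²/c_v = 0.025447×9.2²/4.9 = 0.4396 years.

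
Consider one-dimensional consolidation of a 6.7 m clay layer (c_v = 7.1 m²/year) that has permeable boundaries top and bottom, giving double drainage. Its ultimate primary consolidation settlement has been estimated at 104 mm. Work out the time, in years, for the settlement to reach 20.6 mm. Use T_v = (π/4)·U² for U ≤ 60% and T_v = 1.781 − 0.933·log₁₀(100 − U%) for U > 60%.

t ≈ 0.0487 years

Drainage path length: H_d = H/2 = 3.35 m (double drainage).
U = S(t)/S_ult = 20.6/104 = 0.1981.
U ≤ 60%: T_v = (π/4)·U² = (π/4)×0.19808² = 0.030815.
t = T_v·H_d²/c_v = 0.030815×3.35²/7.1 = 0.04871 years.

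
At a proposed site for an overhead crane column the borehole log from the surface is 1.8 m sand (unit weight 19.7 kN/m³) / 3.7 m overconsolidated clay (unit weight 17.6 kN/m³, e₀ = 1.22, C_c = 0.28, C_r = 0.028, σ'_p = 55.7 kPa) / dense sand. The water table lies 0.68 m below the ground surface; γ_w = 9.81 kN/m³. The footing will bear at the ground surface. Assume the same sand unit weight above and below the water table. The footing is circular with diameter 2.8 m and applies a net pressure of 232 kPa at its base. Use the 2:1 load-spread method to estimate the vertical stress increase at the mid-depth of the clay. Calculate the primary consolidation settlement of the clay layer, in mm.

S_c ≈ 87.2 mm

Mid-depth of clay below the ground surface: z = 1.8 + 3.7/2 = 3.65 m.
Total vertical stress at mid-clay: σ_v = 19.7×1.8 + 17.6×1.85 = 68.02 kPa.
Pore pressure: u = 9.81×(3.65 − 0.68) = 29.136 kPa.
Initial effective stress: σ'_0 = σ_v − u = 68.02 − 29.136 = 38.884 kPa.
Stress increase at mid-clay by the 2:1 spreading method:
Δσ ≈ qD²/(D+z)² = 232×2.8²/(2.8+3.65)² = 43.72 kPa
Final effective stress: σ'_f = 38.884 + 43.72 = 82.604 kPa.
σ'_f = 82.604 > σ'_p = 55.7 kPa, so the stress path crosses the preconsolidation pressure — recompression up to σ'_p, then virgin compression beyond:
S_c = H/(1+e₀)·[C_r·log₁₀(σ'_p/σ'_0) + C_c·log₁₀(σ'_f/σ'_p)]
    = 3.7/2.22 × [0.028×log₁₀(55.7/38.884) + 0.28×log₁₀(82.604/55.7)]
    = 1.6667 × [0.0043704 + 0.047921] = 0.08715 m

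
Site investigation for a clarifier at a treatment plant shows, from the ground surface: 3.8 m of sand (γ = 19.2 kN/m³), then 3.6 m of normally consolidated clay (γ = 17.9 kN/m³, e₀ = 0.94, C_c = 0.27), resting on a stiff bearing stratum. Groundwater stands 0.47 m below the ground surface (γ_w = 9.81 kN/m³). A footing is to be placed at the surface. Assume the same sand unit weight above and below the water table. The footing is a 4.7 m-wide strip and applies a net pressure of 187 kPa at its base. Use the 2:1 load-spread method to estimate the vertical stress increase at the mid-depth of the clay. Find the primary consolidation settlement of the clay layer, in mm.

Mid-depth of clay below the ground surface: z = 3.8 + 3.6/2 = 5.6 m.
Total vertical stress at mid-clay: σ_v = 19.2×3.8 + 17.9×1.8 = 105.18 kPa.
Pore pressure: u = 9.81×(5.6 − 0.47) = 50.325 kPa.
Initial effective stress: σ'_0 = σ_v − u = 105.18 − 50.325 = 54.855 kPa.
Stress increase at mid-clay by the 2:1 spreading method:
Δσ = qB/(B+z) = 187×4.7/(4.7+5.6) = 85.33 kPa
Final effective stress: σ'_f = σ'_0 + Δσ = 54.855 + 85.33 = 140.19 kPa.
Normally consolidated clay, so the full stress increment lies on the virgin compression line:
S_c = C_c·H/(1+e₀)·log₁₀(σ'_f/σ'_0) = 0.27×3.6/(1+0.94)×log₁₀(140.19/54.855)
    = 0.50103 × 0.4075 = 0.2042 m

S_c ≈ 204 mm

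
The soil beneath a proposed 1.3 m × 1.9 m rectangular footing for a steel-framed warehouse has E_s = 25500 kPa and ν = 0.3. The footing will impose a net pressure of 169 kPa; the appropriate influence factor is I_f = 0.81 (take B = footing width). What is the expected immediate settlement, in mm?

Immediate (elastic) settlement: S_e = q·B·(1−ν²)/E_s · I_f.
S_e = 169 × 1.3 × (1 − 0.3²) / 25500 × 0.81
    = 169 × 1.3 × 0.91 / 25500 × 0.81
    = 0.006351 m = 6.351 mm

S_e ≈ 6.35 mm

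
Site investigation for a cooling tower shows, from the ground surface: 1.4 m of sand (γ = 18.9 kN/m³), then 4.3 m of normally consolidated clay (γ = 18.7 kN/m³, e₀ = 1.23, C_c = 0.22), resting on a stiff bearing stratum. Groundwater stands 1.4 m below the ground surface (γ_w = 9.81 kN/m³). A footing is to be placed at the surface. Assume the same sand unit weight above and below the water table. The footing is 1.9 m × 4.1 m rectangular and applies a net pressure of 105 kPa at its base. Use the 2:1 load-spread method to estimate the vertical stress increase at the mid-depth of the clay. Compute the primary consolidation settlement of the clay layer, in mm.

S_c ≈ 66 mm

Mid-depth of clay below the ground surface: z = 1.4 + 4.3/2 = 3.55 m.
Total vertical stress at mid-clay: σ_v = 18.9×1.4 + 18.7×2.15 = 66.665 kPa.
Pore pressure: u = 9.81×(3.55 − 1.4) = 21.091 kPa.
Initial effective stress: σ'_0 = σ_v − u = 66.665 − 21.091 = 45.574 kPa.
Stress increase at mid-clay by the 2:1 spreading method:
Δσ = qBL/((B+z)(L+z)) = 105×1.9×4.1/((1.9+3.55)(4.1+3.55)) = 19.619 kPa
Final effective stress: σ'_f = σ'_0 + Δσ = 45.574 + 19.619 = 65.193 kPa.
Normally consolidated clay, so the full stress increment lies on the virgin compression line:
S_c = C_c·H/(1+e₀)·log₁₀(σ'_f/σ'_0) = 0.22×4.3/(1+1.23)×log₁₀(65.193/45.574)
    = 0.42422 × 0.15548 = 0.06596 m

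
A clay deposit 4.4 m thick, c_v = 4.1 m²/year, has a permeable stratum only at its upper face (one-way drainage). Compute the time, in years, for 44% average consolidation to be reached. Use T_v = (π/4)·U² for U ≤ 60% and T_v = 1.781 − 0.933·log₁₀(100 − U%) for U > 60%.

t ≈ 0.718 years

Drainage path length: H_d = H = 4.4 m (single drainage).
U ≤ 60%: T_v = (π/4)·U² = (π/4)×0.44² = 0.15205.
t = T_v·H_d²/c_v = 0.15205×4.4²/4.1 = 0.718 years.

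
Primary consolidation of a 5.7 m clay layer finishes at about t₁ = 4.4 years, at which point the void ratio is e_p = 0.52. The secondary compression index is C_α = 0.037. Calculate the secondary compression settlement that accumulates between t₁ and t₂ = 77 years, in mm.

Secondary compression: S_s = C_α·H/(1+e_p)·log₁₀(t₂/t₁)
S_s = 0.037×5.7/(1+0.52)×log₁₀(77/4.4)
    = 0.1388 × 1.243 = 0.1725 m

S_s ≈ 172 mm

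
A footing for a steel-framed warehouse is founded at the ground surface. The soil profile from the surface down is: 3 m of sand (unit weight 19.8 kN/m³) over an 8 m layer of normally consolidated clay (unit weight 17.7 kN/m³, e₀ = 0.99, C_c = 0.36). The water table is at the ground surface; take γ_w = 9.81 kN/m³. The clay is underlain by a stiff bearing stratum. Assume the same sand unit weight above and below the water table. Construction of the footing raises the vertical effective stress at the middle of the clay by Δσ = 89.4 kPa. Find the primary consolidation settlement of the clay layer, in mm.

Mid-depth of clay below the ground surface: z = 3 + 8/2 = 7 m.
Total vertical stress at mid-clay: σ_v = 19.8×3 + 17.7×4 = 130.2 kPa.
Pore pressure: u = 9.81×(7 − 0) = 68.67 kPa.
Initial effective stress: σ'_0 = σ_v − u = 130.2 − 68.67 = 61.53 kPa.
Final effective stress: σ'_f = σ'_0 + Δσ = 61.53 + 89.4 = 150.93 kPa.
Normally consolidated clay, so the full stress increment lies on the virgin compression line:
S_c = C_c·H/(1+e₀)·log₁₀(σ'_f/σ'_0) = 0.36×8/(1+0.99)×log₁₀(150.93/61.53)
    = 1.4472 × 0.38969 = 0.564 m

S_c ≈ 564 mm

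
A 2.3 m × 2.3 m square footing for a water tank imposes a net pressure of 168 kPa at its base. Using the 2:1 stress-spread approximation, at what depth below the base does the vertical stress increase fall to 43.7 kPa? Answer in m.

2:1 spreading — at depth z the loaded area has grown by z in each plan dimension:
qB²/(B+z)² = Δσ_z ⇒ z = B(√(q/Δσ_z) − 1) = 2.3×(√(168/43.7) − 1) = 2.21 m

z ≈ 2.21 m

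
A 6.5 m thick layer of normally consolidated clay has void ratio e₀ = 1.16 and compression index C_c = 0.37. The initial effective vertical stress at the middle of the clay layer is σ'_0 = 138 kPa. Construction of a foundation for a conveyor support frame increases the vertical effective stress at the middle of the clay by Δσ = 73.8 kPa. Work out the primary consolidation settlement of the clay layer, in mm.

Final effective stress: σ'_f = σ'_0 + Δσ = 138 + 73.8 = 211.8 kPa.
Normally consolidated clay, so the full stress increment lies on the virgin compression line:
S_c = C_c·H/(1+e₀)·log₁₀(σ'_f/σ'_0) = 0.37×6.5/(1+1.16)×log₁₀(211.8/138)
    = 1.1134 × 0.18605 = 0.2071 m

S_c ≈ 207 mm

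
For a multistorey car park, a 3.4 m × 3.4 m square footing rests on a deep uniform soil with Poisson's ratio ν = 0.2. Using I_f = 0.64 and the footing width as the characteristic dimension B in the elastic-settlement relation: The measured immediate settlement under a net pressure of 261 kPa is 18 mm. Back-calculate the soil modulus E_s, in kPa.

E_s ≈ 30300 kPa

S_e = q·B·(1−ν²)/E_s · I_f  ⇒  E_s = q·B·(1−ν²)·I_f / S_e.
E_s = 261 × 3.4 × 0.96 × 0.64 / 0.018 = 30290 kPa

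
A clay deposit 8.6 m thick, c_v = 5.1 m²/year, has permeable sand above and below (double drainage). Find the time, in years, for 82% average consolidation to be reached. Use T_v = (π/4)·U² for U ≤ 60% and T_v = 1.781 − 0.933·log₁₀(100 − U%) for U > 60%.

Drainage path length: H_d = H/2 = 4.3 m (double drainage).
U > 60%: T_v = 1.781 − 0.933·log₁₀(100 − 82) = 0.60983.
t = T_v·H_d²/c_v = 0.60983×4.3²/5.1 = 2.211 years.

t ≈ 2.21 years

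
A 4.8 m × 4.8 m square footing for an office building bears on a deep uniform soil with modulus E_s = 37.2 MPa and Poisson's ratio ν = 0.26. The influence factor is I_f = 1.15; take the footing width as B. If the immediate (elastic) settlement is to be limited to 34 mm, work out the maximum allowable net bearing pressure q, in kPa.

q ≈ 246 kPa

E_s = 37.2 MPa = 37200 kPa.
S_e = q·B·(1−ν²)/E_s · I_f  ⇒  q = S_e·E_s / (B·(1−ν²)·I_f).
q = 0.034 × 37200 / (4.8 × 0.9324 × 1.15) = 245.7 kPa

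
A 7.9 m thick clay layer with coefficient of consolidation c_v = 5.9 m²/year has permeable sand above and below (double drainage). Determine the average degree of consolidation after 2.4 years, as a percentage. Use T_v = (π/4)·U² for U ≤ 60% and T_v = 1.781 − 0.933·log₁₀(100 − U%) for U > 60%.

Drainage path length: H_d = H/2 = 3.95 m (double drainage).
T_v = c_v·t/H_d² = 5.9×2.4/3.95² = 0.90755.
T_v = 0.90755 corresponds to the U > 60% branch:
U = 1 − 10^((1.781 − T_v)/0.933)/100 = 0.9137

U ≈ 91.4 %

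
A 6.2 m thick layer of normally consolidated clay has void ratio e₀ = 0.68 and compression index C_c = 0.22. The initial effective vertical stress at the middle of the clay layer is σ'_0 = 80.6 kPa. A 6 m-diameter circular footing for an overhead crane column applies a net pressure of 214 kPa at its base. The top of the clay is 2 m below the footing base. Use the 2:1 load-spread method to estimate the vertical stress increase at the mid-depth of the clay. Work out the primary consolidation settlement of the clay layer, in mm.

S_c ≈ 202 mm

Mid-depth of clay below the footing base: z = 2 + 6.2/2 = 5.1 m.
Stress increase at mid-clay by the 2:1 spreading method:
Δσ ≈ qD²/(D+z)² = 214×6²/(6+5.1)² = 62.527 kPa
Final effective stress: σ'_f = σ'_0 + Δσ = 80.6 + 62.527 = 143.13 kPa.
Normally consolidated clay, so the full stress increment lies on the virgin compression line:
S_c = C_c·H/(1+e₀)·log₁₀(σ'_f/σ'_0) = 0.22×6.2/(1+0.68)×log₁₀(143.13/80.6)
    = 0.8119 × 0.2494 = 0.2025 m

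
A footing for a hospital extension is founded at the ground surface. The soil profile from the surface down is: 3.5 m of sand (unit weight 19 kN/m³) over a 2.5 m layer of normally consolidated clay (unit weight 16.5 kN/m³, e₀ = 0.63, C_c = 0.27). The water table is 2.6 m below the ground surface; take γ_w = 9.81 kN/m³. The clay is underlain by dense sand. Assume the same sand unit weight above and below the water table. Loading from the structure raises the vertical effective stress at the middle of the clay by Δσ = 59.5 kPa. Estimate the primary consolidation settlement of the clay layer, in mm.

S_c ≈ 116 mm

Mid-depth of clay below the ground surface: z = 3.5 + 2.5/2 = 4.75 m.
Total vertical stress at mid-clay: σ_v = 19×3.5 + 16.5×1.25 = 87.125 kPa.
Pore pressure: u = 9.81×(4.75 − 2.6) = 21.091 kPa.
Initial effective stress: σ'_0 = σ_v − u = 87.125 − 21.091 = 66.034 kPa.
Final effective stress: σ'_f = σ'_0 + Δσ = 66.034 + 59.5 = 125.53 kPa.
Normally consolidated clay, so the full stress increment lies on the virgin compression line:
S_c = C_c·H/(1+e₀)·log₁₀(σ'_f/σ'_0) = 0.27×2.5/(1+0.63)×log₁₀(125.53/66.034)
    = 0.41411 × 0.27898 = 0.1155 m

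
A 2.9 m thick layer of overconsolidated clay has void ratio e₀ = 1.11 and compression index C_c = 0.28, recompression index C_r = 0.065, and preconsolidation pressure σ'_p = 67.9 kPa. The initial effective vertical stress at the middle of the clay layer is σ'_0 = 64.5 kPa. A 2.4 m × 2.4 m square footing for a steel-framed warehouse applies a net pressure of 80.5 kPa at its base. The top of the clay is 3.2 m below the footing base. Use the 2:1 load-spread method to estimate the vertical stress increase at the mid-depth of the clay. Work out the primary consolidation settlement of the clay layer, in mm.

S_c ≈ 16 mm

Mid-depth of clay below the footing base: z = 3.2 + 2.9/2 = 4.65 m.
Stress increase at mid-clay by the 2:1 spreading method:
Δσ = qBL/((B+z)(L+z)) = 80.5×2.4×2.4/((2.4+4.65)(2.4+4.65)) = 9.3291 kPa
Final effective stress: σ'_f = 64.5 + 9.3291 = 73.829 kPa.
σ'_f = 73.829 > σ'_p = 67.9 kPa, so the stress path crosses the preconsolidation pressure — recompression up to σ'_p, then virgin compression beyond:
S_c = H/(1+e₀)·[C_r·log₁₀(σ'_p/σ'_0) + C_c·log₁₀(σ'_f/σ'_p)]
    = 2.9/2.11 × [0.065×log₁₀(67.9/64.5) + 0.28×log₁₀(73.829/67.9)]
    = 1.3744 × [0.0014502 + 0.01018] = 0.01598 m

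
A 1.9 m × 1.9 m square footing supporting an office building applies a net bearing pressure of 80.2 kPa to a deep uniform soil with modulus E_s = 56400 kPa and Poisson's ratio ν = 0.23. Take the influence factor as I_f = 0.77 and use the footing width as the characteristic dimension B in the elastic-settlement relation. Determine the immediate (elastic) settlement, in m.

S_e ≈ 0.00197 m

Immediate (elastic) settlement: S_e = q·B·(1−ν²)/E_s · I_f.
S_e = 80.2 × 1.9 × (1 − 0.23²) / 56400 × 0.77
    = 80.2 × 1.9 × 0.9471 / 56400 × 0.77
    = 0.00197 m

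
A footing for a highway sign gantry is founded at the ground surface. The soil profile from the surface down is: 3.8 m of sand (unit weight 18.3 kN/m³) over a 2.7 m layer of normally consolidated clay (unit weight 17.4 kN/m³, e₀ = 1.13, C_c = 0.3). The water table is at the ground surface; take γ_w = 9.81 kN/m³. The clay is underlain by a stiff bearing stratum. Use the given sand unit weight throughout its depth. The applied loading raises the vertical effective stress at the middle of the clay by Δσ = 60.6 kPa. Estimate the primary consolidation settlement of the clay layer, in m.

S_c ≈ 0.146 m

Mid-depth of clay below the ground surface: z = 3.8 + 2.7/2 = 5.15 m.
Total vertical stress at mid-clay: σ_v = 18.3×3.8 + 17.4×1.35 = 93.03 kPa.
Pore pressure: u = 9.81×(5.15 − 0) = 50.522 kPa.
Initial effective stress: σ'_0 = σ_v − u = 93.03 − 50.522 = 42.508 kPa.
Final effective stress: σ'_f = σ'_0 + Δσ = 42.508 + 60.6 = 103.11 kPa.
Normally consolidated clay, so the full stress increment lies on the virgin compression line:
S_c = C_c·H/(1+e₀)·log₁₀(σ'_f/σ'_0) = 0.3×2.7/(1+1.13)×log₁₀(103.11/42.508)
    = 0.38028 × 0.38483 = 0.1463 m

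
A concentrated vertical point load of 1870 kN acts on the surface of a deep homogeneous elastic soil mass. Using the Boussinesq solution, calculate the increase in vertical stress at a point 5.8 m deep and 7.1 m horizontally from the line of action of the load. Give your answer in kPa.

Boussinesq vertical stress below a point load on an elastic half-space:
Δσ_z = 3P/(2πz²) · [1 + (r/z)²]^(−5/2)
r/z = 7.1/5.8 = 1.2241; [1+(r/z)²]^(−5/2) = 0.10134.
Δσ_z = 3×1870/(2π×5.8²) × 0.10134 = 26.542 × 0.10134 = 2.69 kPa

Δσ_z ≈ 2.69 kPa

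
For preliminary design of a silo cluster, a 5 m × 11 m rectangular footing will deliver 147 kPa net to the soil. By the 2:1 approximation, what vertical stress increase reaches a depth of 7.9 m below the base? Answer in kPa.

Δσ_z ≈ 33.2 kPa

By the 2:1 method the load spreads at 1 horizontal : 2 vertical, so at depth z the loaded area has grown by z in each plan dimension:
Δσ = qBL/((B+z)(L+z)) = 147×5×11/((5+7.9)(11+7.9)) = 33.161 kPa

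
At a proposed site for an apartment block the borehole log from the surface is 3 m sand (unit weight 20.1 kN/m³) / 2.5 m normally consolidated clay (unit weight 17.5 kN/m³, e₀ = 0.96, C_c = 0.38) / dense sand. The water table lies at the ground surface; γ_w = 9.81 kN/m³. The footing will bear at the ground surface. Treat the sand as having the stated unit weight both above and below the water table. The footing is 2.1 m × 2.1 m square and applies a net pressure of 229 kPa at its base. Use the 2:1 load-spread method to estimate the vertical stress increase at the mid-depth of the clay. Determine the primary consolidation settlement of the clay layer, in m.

Mid-depth of clay below the ground surface: z = 3 + 2.5/2 = 4.25 m.
Total vertical stress at mid-clay: σ_v = 20.1×3 + 17.5×1.25 = 82.175 kPa.
Pore pressure: u = 9.81×(4.25 − 0) = 41.693 kPa.
Initial effective stress: σ'_0 = σ_v − u = 82.175 − 41.693 = 40.482 kPa.
Stress increase at mid-clay by the 2:1 spreading method:
Δσ = qBL/((B+z)(L+z)) = 229×2.1×2.1/((2.1+4.25)(2.1+4.25)) = 25.045 kPa
Final effective stress: σ'_f = σ'_0 + Δσ = 40.482 + 25.045 = 65.527 kPa.
Normally consolidated clay, so the full stress increment lies on the virgin compression line:
S_c = C_c·H/(1+e₀)·log₁₀(σ'_f/σ'_0) = 0.38×2.5/(1+0.96)×log₁₀(65.527/40.482)
    = 0.48469 × 0.20916 = 0.1014 m

S_c ≈ 0.101 m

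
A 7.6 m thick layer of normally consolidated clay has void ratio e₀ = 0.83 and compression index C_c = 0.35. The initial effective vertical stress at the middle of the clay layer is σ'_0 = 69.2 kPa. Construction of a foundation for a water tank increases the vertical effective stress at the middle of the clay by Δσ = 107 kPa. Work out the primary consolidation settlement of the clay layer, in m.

Final effective stress: σ'_f = σ'_0 + Δσ = 69.2 + 107 = 176.2 kPa.
Normally consolidated clay, so the full stress increment lies on the virgin compression line:
S_c = C_c·H/(1+e₀)·log₁₀(σ'_f/σ'_0) = 0.35×7.6/(1+0.83)×log₁₀(176.2/69.2)
    = 1.4536 × 0.4059 = 0.59 m

S_c ≈ 0.59 m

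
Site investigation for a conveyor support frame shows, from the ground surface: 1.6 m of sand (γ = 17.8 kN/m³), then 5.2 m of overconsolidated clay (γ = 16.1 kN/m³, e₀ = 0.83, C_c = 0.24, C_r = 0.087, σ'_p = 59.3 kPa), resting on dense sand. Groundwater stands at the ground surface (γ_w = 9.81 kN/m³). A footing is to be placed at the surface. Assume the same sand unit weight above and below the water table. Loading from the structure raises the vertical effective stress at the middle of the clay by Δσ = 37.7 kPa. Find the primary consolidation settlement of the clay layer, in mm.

Mid-depth of clay below the ground surface: z = 1.6 + 5.2/2 = 4.2 m.
Total vertical stress at mid-clay: σ_v = 17.8×1.6 + 16.1×2.6 = 70.34 kPa.
Pore pressure: u = 9.81×(4.2 − 0) = 41.202 kPa.
Initial effective stress: σ'_0 = σ_v − u = 70.34 − 41.202 = 29.138 kPa.
Final effective stress: σ'_f = 29.138 + 37.7 = 66.838 kPa.
σ'_f = 66.838 > σ'_p = 59.3 kPa, so the stress path crosses the preconsolidation pressure — recompression up to σ'_p, then virgin compression beyond:
S_c = H/(1+e₀)·[C_r·log₁₀(σ'_p/σ'_0) + C_c·log₁₀(σ'_f/σ'_p)]
    = 5.2/1.83 × [0.087×log₁₀(59.3/29.138) + 0.24×log₁₀(66.838/59.3)]
    = 2.8415 × [0.026848 + 0.012473] = 0.1117 m

S_c ≈ 112 mm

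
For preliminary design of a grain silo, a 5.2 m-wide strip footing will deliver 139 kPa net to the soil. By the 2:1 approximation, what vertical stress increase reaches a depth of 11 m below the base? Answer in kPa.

Δσ_z ≈ 44.6 kPa

By the 2:1 method the load spreads at 1 horizontal : 2 vertical, so at depth z the loaded area has grown by z in each plan dimension:
Δσ = qB/(B+z) = 139×5.2/(5.2+11) = 44.617 kPa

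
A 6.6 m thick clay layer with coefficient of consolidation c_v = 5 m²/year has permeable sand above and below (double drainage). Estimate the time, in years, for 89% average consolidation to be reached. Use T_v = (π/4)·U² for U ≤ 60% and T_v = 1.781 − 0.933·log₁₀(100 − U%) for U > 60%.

t ≈ 1.76 years

Drainage path length: H_d = H/2 = 3.3 m (double drainage).
U > 60%: T_v = 1.781 − 0.933·log₁₀(100 − 89) = 0.80938.
t = T_v·H_d²/c_v = 0.80938×3.3²/5 = 1.763 years.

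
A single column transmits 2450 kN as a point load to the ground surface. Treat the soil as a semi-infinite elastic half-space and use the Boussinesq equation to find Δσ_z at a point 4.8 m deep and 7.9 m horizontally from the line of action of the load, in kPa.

Boussinesq vertical stress below a point load on an elastic half-space:
Δσ_z = 3P/(2πz²) · [1 + (r/z)²]^(−5/2)
r/z = 7.9/4.8 = 1.6458; [1+(r/z)²]^(−5/2) = 0.037751.
Δσ_z = 3×2450/(2π×4.8²) × 0.037751 = 50.772 × 0.037751 = 1.917 kPa

Δσ_z ≈ 1.92 kPa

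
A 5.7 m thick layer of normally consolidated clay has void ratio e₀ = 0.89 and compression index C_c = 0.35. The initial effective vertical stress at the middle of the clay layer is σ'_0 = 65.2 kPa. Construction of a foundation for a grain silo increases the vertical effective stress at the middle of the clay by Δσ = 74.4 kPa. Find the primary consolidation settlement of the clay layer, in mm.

S_c ≈ 349 mm

Final effective stress: σ'_f = σ'_0 + Δσ = 65.2 + 74.4 = 139.6 kPa.
Normally consolidated clay, so the full stress increment lies on the virgin compression line:
S_c = C_c·H/(1+e₀)·log₁₀(σ'_f/σ'_0) = 0.35×5.7/(1+0.89)×log₁₀(139.6/65.2)
    = 1.0556 × 0.33064 = 0.349 m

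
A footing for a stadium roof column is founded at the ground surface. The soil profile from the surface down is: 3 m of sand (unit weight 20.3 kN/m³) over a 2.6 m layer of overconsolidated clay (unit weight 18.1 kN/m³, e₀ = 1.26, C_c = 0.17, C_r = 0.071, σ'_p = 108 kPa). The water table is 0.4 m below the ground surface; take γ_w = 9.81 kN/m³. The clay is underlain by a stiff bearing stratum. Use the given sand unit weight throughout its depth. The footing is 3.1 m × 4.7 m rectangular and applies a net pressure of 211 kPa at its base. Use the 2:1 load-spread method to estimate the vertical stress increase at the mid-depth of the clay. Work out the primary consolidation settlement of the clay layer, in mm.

Mid-depth of clay below the ground surface: z = 3 + 2.6/2 = 4.3 m.
Total vertical stress at mid-clay: σ_v = 20.3×3 + 18.1×1.3 = 84.43 kPa.
Pore pressure: u = 9.81×(4.3 − 0.4) = 38.259 kPa.
Initial effective stress: σ'_0 = σ_v − u = 84.43 − 38.259 = 46.171 kPa.
Stress increase at mid-clay by the 2:1 spreading method:
Δσ = qBL/((B+z)(L+z)) = 211×3.1×4.7/((3.1+4.3)(4.7+4.3)) = 46.16 kPa
Final effective stress: σ'_f = 46.171 + 46.16 = 92.331 kPa.
σ'_f = 92.331 ≤ σ'_p = 108 kPa, so the clay remains overconsolidated and only the recompression index applies:
S_c = C_r·H/(1+e₀)·log₁₀(σ'_f/σ'_0) = 0.071×2.6/2.26×log₁₀(92.331/46.171)
    = 0.081678 × 0.30098 = 0.02458 m

S_c ≈ 24.6 mm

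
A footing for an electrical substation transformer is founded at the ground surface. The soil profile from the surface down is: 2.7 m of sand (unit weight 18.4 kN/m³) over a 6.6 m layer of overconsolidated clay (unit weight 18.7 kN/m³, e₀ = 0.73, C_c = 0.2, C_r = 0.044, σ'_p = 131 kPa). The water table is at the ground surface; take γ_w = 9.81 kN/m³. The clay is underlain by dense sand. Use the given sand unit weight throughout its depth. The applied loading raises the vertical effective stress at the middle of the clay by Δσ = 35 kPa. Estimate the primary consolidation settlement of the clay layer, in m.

S_c ≈ 0.0372 m

Mid-depth of clay below the ground surface: z = 2.7 + 6.6/2 = 6 m.
Total vertical stress at mid-clay: σ_v = 18.4×2.7 + 18.7×3.3 = 111.39 kPa.
Pore pressure: u = 9.81×(6 − 0) = 58.86 kPa.
Initial effective stress: σ'_0 = σ_v − u = 111.39 − 58.86 = 52.53 kPa.
Final effective stress: σ'_f = 52.53 + 35 = 87.53 kPa.
σ'_f = 87.53 ≤ σ'_p = 131 kPa, so the clay remains overconsolidated and only the recompression index applies:
S_c = C_r·H/(1+e₀)·log₁₀(σ'_f/σ'_0) = 0.044×6.6/1.73×log₁₀(87.53/52.53)
    = 0.16786 × 0.22175 = 0.03722 m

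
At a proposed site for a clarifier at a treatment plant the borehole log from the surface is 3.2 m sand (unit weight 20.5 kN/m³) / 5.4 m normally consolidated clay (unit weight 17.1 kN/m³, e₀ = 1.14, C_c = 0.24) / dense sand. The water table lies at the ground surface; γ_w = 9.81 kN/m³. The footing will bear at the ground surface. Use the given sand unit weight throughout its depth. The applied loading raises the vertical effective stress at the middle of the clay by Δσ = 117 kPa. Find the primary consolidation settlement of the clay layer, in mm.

Mid-depth of clay below the ground surface: z = 3.2 + 5.4/2 = 5.9 m.
Total vertical stress at mid-clay: σ_v = 20.5×3.2 + 17.1×2.7 = 111.77 kPa.
Pore pressure: u = 9.81×(5.9 − 0) = 57.879 kPa.
Initial effective stress: σ'_0 = σ_v − u = 111.77 − 57.879 = 53.891 kPa.
Final effective stress: σ'_f = σ'_0 + Δσ = 53.891 + 117 = 170.89 kPa.
Normally consolidated clay, so the full stress increment lies on the virgin compression line:
S_c = C_c·H/(1+e₀)·log₁₀(σ'_f/σ'_0) = 0.24×5.4/(1+1.14)×log₁₀(170.89/53.891)
    = 0.60561 × 0.5012 = 0.3035 m

S_c ≈ 304 mm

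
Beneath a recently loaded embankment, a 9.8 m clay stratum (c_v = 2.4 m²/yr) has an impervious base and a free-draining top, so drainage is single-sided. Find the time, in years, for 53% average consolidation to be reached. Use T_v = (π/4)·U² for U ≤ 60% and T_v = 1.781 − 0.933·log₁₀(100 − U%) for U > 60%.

Drainage path length: H_d = H = 9.8 m (single drainage).
U ≤ 60%: T_v = (π/4)·U² = (π/4)×0.53² = 0.22062.
t = T_v·H_d²/c_v = 0.22062×9.8²/2.4 = 8.828 years.

t ≈ 8.83 years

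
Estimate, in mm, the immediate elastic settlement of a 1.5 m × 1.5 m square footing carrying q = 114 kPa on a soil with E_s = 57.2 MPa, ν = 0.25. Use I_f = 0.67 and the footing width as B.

Immediate (elastic) settlement: S_e = q·B·(1−ν²)/E_s · I_f.
E_s = 57.2 MPa = 57200 kPa.
S_e = 114 × 1.5 × (1 − 0.25²) / 57200 × 0.67
    = 114 × 1.5 × 0.9375 / 57200 × 0.67
    = 0.001878 m = 1.878 mm

S_e ≈ 1.88 mm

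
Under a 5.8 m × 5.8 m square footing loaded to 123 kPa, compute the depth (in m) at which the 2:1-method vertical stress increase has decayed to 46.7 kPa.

2:1 spreading — at depth z the loaded area has grown by z in each plan dimension:
qB²/(B+z)² = Δσ_z ⇒ z = B(√(q/Δσ_z) − 1) = 5.8×(√(123/46.7) − 1) = 3.613 m

z ≈ 3.61 m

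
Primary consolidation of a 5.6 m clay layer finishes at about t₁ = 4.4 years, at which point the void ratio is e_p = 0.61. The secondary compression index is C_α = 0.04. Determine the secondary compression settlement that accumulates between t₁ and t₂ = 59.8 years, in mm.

Secondary compression: S_s = C_α·H/(1+e_p)·log₁₀(t₂/t₁)
S_s = 0.04×5.6/(1+0.61)×log₁₀(59.8/4.4)
    = 0.1391 × 1.133 = 0.1577 m

S_s ≈ 158 mm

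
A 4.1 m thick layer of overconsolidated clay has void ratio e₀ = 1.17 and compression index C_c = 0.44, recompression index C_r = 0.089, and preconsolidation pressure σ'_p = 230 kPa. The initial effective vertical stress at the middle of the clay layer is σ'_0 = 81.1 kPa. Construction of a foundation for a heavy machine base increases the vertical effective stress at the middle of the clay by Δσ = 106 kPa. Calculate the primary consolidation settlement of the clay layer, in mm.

Final effective stress: σ'_f = 81.1 + 106 = 187.1 kPa.
σ'_f = 187.1 ≤ σ'_p = 230 kPa, so the clay remains overconsolidated and only the recompression index applies:
S_c = C_r·H/(1+e₀)·log₁₀(σ'_f/σ'_0) = 0.089×4.1/2.17×log₁₀(187.1/81.1)
    = 0.16816 × 0.36305 = 0.06105 m

S_c ≈ 61 mm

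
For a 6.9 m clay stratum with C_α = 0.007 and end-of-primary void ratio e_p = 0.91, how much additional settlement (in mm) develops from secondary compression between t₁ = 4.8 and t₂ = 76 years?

S_s ≈ 30.3 mm

Secondary compression: S_s = C_α·H/(1+e_p)·log₁₀(t₂/t₁)
S_s = 0.007×6.9/(1+0.91)×log₁₀(76/4.8)
    = 0.02529 × 1.2 = 0.03033 m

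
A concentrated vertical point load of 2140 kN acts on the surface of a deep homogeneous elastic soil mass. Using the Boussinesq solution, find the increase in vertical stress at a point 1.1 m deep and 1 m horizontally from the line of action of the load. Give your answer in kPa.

Δσ_z ≈ 187 kPa

Boussinesq vertical stress below a point load on an elastic half-space:
Δσ_z = 3P/(2πz²) · [1 + (r/z)²]^(−5/2)
r/z = 1/1.1 = 0.90909; [1+(r/z)²]^(−5/2) = 0.22181.
Δσ_z = 3×2140/(2π×1.1²) × 0.22181 = 844.44 × 0.22181 = 187.3 kPa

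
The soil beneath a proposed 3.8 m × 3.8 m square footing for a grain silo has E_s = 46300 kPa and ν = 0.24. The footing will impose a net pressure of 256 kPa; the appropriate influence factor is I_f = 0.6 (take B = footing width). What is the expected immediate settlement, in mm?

S_e ≈ 11.9 mm

Immediate (elastic) settlement: S_e = q·B·(1−ν²)/E_s · I_f.
S_e = 256 × 3.8 × (1 − 0.24²) / 46300 × 0.6
    = 256 × 3.8 × 0.9424 / 46300 × 0.6
    = 0.01188 m = 11.88 mm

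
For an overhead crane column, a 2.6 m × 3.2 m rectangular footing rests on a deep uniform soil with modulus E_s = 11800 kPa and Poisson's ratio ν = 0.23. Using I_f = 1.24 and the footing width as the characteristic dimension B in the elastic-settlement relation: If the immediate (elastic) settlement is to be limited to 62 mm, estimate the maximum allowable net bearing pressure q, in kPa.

q ≈ 240 kPa

S_e = q·B·(1−ν²)/E_s · I_f  ⇒  q = S_e·E_s / (B·(1−ν²)·I_f).
q = 0.062 × 11800 / (2.6 × 0.9471 × 1.24) = 239.6 kPa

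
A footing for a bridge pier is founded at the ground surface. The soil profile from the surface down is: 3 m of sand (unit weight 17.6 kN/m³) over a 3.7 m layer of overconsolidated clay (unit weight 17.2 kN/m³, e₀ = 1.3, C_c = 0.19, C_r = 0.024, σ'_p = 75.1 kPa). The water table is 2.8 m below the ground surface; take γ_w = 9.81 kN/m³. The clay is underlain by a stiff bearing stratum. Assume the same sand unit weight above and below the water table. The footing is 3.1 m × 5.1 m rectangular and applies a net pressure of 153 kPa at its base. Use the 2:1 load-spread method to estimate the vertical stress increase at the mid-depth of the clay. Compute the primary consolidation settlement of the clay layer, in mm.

Mid-depth of clay below the ground surface: z = 3 + 3.7/2 = 4.85 m.
Total vertical stress at mid-clay: σ_v = 17.6×3 + 17.2×1.85 = 84.62 kPa.
Pore pressure: u = 9.81×(4.85 − 2.8) = 20.11 kPa.
Initial effective stress: σ'_0 = σ_v − u = 84.62 − 20.11 = 64.51 kPa.
Stress increase at mid-clay by the 2:1 spreading method:
Δσ = qBL/((B+z)(L+z)) = 153×3.1×5.1/((3.1+4.85)(5.1+4.85)) = 30.58 kPa
Final effective stress: σ'_f = 64.51 + 30.58 = 95.09 kPa.
σ'_f = 95.09 > σ'_p = 75.1 kPa, so the stress path crosses the preconsolidation pressure — recompression up to σ'_p, then virgin compression beyond:
S_c = H/(1+e₀)·[C_r·log₁₀(σ'_p/σ'_0) + C_c·log₁₀(σ'_f/σ'_p)]
    = 3.7/2.3 × [0.024×log₁₀(75.1/64.51) + 0.19×log₁₀(95.09/75.1)]
    = 1.6087 × [0.0015843 + 0.019474] = 0.03388 m

S_c ≈ 33.9 mm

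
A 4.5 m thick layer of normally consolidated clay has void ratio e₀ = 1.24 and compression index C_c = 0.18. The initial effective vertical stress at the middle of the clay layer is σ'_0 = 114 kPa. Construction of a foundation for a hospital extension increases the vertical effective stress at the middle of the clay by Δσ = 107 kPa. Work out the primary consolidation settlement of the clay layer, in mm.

S_c ≈ 104 mm

Final effective stress: σ'_f = σ'_0 + Δσ = 114 + 107 = 221 kPa.
Normally consolidated clay, so the full stress increment lies on the virgin compression line:
S_c = C_c·H/(1+e₀)·log₁₀(σ'_f/σ'_0) = 0.18×4.5/(1+1.24)×log₁₀(221/114)
    = 0.36161 × 0.28749 = 0.104 m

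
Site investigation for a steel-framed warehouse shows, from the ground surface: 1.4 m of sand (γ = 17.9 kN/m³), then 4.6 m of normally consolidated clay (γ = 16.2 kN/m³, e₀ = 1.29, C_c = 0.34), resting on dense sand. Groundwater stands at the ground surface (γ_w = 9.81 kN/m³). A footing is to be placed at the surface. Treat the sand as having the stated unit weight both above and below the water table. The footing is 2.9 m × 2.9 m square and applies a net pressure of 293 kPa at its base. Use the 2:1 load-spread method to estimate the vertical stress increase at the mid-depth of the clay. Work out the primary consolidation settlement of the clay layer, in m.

S_c ≈ 0.343 m

Mid-depth of clay below the ground surface: z = 1.4 + 4.6/2 = 3.7 m.
Total vertical stress at mid-clay: σ_v = 17.9×1.4 + 16.2×2.3 = 62.32 kPa.
Pore pressure: u = 9.81×(3.7 − 0) = 36.297 kPa.
Initial effective stress: σ'_0 = σ_v − u = 62.32 − 36.297 = 26.023 kPa.
Stress increase at mid-clay by the 2:1 spreading method:
Δσ = qBL/((B+z)(L+z)) = 293×2.9×2.9/((2.9+3.7)(2.9+3.7)) = 56.569 kPa
Final effective stress: σ'_f = σ'_0 + Δσ = 26.023 + 56.569 = 82.592 kPa.
Normally consolidated clay, so the full stress increment lies on the virgin compression line:
S_c = C_c·H/(1+e₀)·log₁₀(σ'_f/σ'_0) = 0.34×4.6/(1+1.29)×log₁₀(82.592/26.023)
    = 0.68297 × 0.50158 = 0.3426 m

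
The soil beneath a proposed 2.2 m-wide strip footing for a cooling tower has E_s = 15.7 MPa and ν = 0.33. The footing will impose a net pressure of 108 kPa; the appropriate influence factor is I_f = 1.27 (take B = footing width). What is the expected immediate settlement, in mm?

S_e ≈ 17.1 mm

Immediate (elastic) settlement: S_e = q·B·(1−ν²)/E_s · I_f.
E_s = 15.7 MPa = 15700 kPa.
S_e = 108 × 2.2 × (1 − 0.33²) / 15700 × 1.27
    = 108 × 2.2 × 0.8911 / 15700 × 1.27
    = 0.01713 m = 17.13 mm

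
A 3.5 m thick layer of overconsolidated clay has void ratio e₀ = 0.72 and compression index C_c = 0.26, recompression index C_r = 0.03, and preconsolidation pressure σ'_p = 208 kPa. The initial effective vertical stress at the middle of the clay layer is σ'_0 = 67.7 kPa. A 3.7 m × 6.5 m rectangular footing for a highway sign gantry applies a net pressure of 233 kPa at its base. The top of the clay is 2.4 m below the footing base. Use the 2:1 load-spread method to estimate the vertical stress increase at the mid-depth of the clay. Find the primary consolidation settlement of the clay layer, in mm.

S_c ≈ 18.2 mm

Mid-depth of clay below the footing base: z = 2.4 + 3.5/2 = 4.15 m.
Stress increase at mid-clay by the 2:1 spreading method:
Δσ = qBL/((B+z)(L+z)) = 233×3.7×6.5/((3.7+4.15)(6.5+4.15)) = 67.027 kPa
Final effective stress: σ'_f = 67.7 + 67.027 = 134.73 kPa.
σ'_f = 134.73 ≤ σ'_p = 208 kPa, so the clay remains overconsolidated and only the recompression index applies:
S_c = C_r·H/(1+e₀)·log₁₀(σ'_f/σ'_0) = 0.03×3.5/1.72×log₁₀(134.73/67.7)
    = 0.061047 × 0.29888 = 0.01825 m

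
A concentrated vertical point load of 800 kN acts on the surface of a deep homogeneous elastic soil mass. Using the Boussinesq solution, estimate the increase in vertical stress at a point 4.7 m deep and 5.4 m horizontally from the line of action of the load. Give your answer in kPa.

Boussinesq vertical stress below a point load on an elastic half-space:
Δσ_z = 3P/(2πz²) · [1 + (r/z)²]^(−5/2)
r/z = 5.4/4.7 = 1.1489; [1+(r/z)²]^(−5/2) = 0.12197.
Δσ_z = 3×800/(2π×4.7²) × 0.12197 = 17.292 × 0.12197 = 2.109 kPa

Δσ_z ≈ 2.11 kPa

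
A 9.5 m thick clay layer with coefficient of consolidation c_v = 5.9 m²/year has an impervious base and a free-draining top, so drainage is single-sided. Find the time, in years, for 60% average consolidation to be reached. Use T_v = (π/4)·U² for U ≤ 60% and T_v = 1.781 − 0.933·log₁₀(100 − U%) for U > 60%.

t ≈ 4.32 years

Drainage path length: H_d = H = 9.5 m (single drainage).
U ≤ 60%: T_v = (π/4)·U² = (π/4)×0.6² = 0.28274.
t = T_v·H_d²/c_v = 0.28274×9.5²/5.9 = 4.325 years.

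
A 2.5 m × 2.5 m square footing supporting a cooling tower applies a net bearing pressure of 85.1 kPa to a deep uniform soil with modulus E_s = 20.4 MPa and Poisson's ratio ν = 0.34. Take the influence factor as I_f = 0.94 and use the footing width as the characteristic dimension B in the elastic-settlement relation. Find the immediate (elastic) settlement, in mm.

S_e ≈ 8.67 mm

Immediate (elastic) settlement: S_e = q·B·(1−ν²)/E_s · I_f.
E_s = 20.4 MPa = 20400 kPa.
S_e = 85.1 × 2.5 × (1 − 0.34²) / 20400 × 0.94
    = 85.1 × 2.5 × 0.8844 / 20400 × 0.94
    = 0.00867 m = 8.67 mm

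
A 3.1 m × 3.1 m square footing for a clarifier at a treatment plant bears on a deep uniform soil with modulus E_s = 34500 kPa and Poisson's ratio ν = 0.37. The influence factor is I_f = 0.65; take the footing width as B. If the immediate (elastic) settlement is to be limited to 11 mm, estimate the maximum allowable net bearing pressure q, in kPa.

q ≈ 218 kPa

S_e = q·B·(1−ν²)/E_s · I_f  ⇒  q = S_e·E_s / (B·(1−ν²)·I_f).
q = 0.011 × 34500 / (3.1 × 0.8631 × 0.65) = 218.2 kPa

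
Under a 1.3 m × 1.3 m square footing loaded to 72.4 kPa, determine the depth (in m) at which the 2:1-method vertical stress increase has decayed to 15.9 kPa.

z ≈ 1.47 m

2:1 spreading — at depth z the loaded area has grown by z in each plan dimension:
qB²/(B+z)² = Δσ_z ⇒ z = B(√(q/Δσ_z) − 1) = 1.3×(√(72.4/15.9) − 1) = 1.474 m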